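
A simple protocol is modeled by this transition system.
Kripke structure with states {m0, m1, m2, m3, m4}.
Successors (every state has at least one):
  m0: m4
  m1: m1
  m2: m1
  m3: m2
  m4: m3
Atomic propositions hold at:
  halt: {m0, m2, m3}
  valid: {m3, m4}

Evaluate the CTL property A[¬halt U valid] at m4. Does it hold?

Sat(¬halt) = {m1, m4}
A[¬halt U valid]: least fixpoint, start Z0 = Sat(valid) = {m3, m4}, add states in Sat(¬halt) with every successor in Z. Already a fixed point.
Sat(A[¬halt U valid]) = {m3, m4}
m4 ∈ Sat(A[¬halt U valid]) = {m3, m4}, so the formula holds at m4.

Yes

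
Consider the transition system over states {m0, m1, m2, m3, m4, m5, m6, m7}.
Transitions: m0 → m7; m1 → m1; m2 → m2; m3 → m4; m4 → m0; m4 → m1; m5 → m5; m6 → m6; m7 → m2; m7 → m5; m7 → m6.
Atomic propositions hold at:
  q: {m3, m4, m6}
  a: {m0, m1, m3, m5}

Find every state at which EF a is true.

{m0, m1, m3, m4, m5, m7}

EF a: least fixpoint, start Z0 = {m0, m1, m3, m5}, add states with some successor in Z. Z1 = {m0, m1, m3, m4, m5, m7}; fixed.
Sat(EF a) = {m0, m1, m3, m4, m5, m7}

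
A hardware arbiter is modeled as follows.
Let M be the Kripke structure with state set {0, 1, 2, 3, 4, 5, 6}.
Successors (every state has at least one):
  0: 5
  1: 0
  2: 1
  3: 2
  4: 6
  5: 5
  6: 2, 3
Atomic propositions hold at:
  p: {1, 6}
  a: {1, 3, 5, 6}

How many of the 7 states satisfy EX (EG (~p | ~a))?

Sat(~p) = {0, 2, 3, 4, 5}
Sat(~a) = {0, 2, 4}
Sat(~p | ~a) = {0, 2, 3, 4, 5}
EG (~p | ~a): greatest fixpoint, start Z0 = {0, 2, 3, 4, 5}, keep only states in Sat with some successor in Z. Z1 = {0, 3, 5}; Z2 = {0, 5}; fixed.
Sat(EG (~p | ~a)) = {0, 5}
Sat(EX (EG (~p | ~a))) = {s : some successor in {0, 5}} = {0, 1, 5}
|Sat(EX (EG (~p | ~a)))| = |{0, 1, 5}| = 3.

3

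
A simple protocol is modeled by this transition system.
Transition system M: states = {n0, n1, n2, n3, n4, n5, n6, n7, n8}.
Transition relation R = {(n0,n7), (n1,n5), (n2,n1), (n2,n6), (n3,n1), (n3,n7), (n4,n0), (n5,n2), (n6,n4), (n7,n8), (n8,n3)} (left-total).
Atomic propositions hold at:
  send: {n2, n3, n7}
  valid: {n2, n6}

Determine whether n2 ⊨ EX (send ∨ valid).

Sat(send ∨ valid) = {n2, n3, n6, n7}
Sat(EX (send ∨ valid)) = {s : some successor in {n2, n3, n6, n7}} = {n0, n2, n3, n5, n8}
n2 ∈ Sat(EX (send ∨ valid)) = {n0, n2, n3, n5, n8}, so the formula holds at n2.

Yes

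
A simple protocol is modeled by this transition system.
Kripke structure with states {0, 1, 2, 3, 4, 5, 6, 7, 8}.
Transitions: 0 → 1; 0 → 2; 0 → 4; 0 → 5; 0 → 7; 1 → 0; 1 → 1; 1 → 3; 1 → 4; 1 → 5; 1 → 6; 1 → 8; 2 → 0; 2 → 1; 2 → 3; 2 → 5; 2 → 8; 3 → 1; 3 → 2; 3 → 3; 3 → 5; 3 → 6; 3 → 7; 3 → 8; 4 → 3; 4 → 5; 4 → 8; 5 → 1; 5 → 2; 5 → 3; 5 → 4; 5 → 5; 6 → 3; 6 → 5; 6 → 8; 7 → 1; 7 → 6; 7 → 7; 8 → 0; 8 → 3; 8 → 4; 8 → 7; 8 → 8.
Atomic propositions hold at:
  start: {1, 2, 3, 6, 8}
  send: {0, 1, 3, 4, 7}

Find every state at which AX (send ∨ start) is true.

{7, 8}

Sat(send ∨ start) = {0, 1, 2, 3, 4, 6, 7, 8}
Sat(AX (send ∨ start)) = {s : every successor in {0, 1, 2, 3, 4, 6, 7, 8}} = {7, 8}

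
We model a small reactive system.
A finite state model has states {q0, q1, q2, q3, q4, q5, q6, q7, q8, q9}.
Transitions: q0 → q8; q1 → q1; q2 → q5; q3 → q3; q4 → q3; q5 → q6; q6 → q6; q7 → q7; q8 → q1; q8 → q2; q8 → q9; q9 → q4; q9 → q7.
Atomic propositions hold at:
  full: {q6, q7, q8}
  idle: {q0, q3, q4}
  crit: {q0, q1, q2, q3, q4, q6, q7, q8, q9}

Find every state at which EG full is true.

{q6, q7}

EG full: greatest fixpoint, start Z0 = {q6, q7, q8}, keep only states in Sat with some successor in Z. Z1 = {q6, q7}; fixed.
Sat(EG full) = {q6, q7}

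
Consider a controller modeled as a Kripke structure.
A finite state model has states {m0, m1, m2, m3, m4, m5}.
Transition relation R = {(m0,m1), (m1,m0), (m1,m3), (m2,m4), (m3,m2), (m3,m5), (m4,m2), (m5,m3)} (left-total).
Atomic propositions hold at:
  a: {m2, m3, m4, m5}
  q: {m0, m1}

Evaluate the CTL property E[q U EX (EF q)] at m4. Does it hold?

No

EF q: least fixpoint, start Z0 = {m0, m1}, add states with some successor in Z. Already a fixed point.
Sat(EF q) = {m0, m1}
Sat(EX (EF q)) = {s : some successor in {m0, m1}} = {m0, m1}
E[q U EX (EF q)]: least fixpoint, start Z0 = Sat(EX (EF q)) = {m0, m1}, add states in Sat(q) with some successor in Z. Already a fixed point.
Sat(E[q U EX (EF q)]) = {m0, m1}
m4 ∉ Sat(E[q U EX (EF q)]) = {m0, m1}, so the formula does not hold at m4.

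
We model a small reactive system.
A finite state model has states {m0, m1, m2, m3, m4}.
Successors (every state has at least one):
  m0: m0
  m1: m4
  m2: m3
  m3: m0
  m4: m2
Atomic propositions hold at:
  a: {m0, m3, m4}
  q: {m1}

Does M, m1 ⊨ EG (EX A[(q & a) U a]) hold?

No

Sat(q & a) = ∅
A[(q & a) U a]: least fixpoint, start Z0 = Sat(a) = {m0, m3, m4}, add states in Sat(q & a) with every successor in Z. Already a fixed point.
Sat(A[(q & a) U a]) = {m0, m3, m4}
Sat(EX A[(q & a) U a]) = {s : some successor in {m0, m3, m4}} = {m0, m1, m2, m3}
EG (EX A[(q & a) U a]): greatest fixpoint, start Z0 = {m0, m1, m2, m3}, keep only states in Sat with some successor in Z. Z1 = {m0, m2, m3}; fixed.
Sat(EG (EX A[(q & a) U a])) = {m0, m2, m3}
m1 ∉ Sat(EG (EX A[(q & a) U a])) = {m0, m2, m3}, so the formula does not hold at m1.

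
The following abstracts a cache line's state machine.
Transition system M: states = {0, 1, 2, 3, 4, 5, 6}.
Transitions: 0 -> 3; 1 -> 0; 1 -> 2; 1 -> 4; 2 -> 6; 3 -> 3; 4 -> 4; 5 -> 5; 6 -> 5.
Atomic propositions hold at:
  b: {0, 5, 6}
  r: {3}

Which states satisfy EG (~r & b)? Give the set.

Sat(~r) = {0, 1, 2, 4, 5, 6}
Sat(~r & b) = {0, 5, 6}
EG (~r & b): greatest fixpoint, start Z0 = {0, 5, 6}, keep only states in Sat with some successor in Z. Z1 = {5, 6}; fixed.
Sat(EG (~r & b)) = {5, 6}

{5, 6}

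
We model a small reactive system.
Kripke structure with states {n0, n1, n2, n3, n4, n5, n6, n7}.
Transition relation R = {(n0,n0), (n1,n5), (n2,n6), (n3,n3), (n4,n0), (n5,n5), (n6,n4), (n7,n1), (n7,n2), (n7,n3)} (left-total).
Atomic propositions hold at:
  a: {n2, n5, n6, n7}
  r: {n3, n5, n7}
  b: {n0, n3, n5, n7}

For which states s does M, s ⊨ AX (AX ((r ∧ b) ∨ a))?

{n1, n3, n5, n7}

Sat(r ∧ b) = {n3, n5, n7}
Sat((r ∧ b) ∨ a) = {n2, n3, n5, n6, n7}
Sat(AX ((r ∧ b) ∨ a)) = {s : every successor in {n2, n3, n5, n6, n7}} = {n1, n2, n3, n5}
Sat(AX (AX ((r ∧ b) ∨ a))) = {s : every successor in {n1, n2, n3, n5}} = {n1, n3, n5, n7}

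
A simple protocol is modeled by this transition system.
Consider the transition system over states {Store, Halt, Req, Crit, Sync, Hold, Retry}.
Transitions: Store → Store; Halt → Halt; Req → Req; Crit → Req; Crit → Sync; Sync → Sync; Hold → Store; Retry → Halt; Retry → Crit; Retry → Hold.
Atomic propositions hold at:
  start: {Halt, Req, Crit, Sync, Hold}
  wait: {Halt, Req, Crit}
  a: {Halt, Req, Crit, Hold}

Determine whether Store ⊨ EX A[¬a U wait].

No

Sat(¬a) = {Store, Sync, Retry}
A[¬a U wait]: least fixpoint, start Z0 = Sat(wait) = {Halt, Req, Crit}, add states in Sat(¬a) with every successor in Z. Already a fixed point.
Sat(A[¬a U wait]) = {Halt, Req, Crit}
Sat(EX A[¬a U wait]) = {s : some successor in {Halt, Req, Crit}} = {Halt, Req, Crit, Retry}
Store ∉ Sat(EX A[¬a U wait]) = {Halt, Req, Crit, Retry}, so the formula does not hold at Store.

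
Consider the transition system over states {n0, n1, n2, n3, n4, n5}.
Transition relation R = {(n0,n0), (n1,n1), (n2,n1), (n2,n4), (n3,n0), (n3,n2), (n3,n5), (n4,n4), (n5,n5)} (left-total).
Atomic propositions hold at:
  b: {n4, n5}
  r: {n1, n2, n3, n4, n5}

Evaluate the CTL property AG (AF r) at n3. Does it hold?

AF r: least fixpoint, start Z0 = {n1, n2, n3, n4, n5}, add states with every successor in Z. Already a fixed point.
Sat(AF r) = {n1, n2, n3, n4, n5}
AG (AF r): greatest fixpoint, start Z0 = {n1, n2, n3, n4, n5}, keep only states in Sat with every successor in Z. Z1 = {n1, n2, n4, n5}; fixed.
Sat(AG (AF r)) = {n1, n2, n4, n5}
n3 ∉ Sat(AG (AF r)) = {n1, n2, n4, n5}, so the formula does not hold at n3.

No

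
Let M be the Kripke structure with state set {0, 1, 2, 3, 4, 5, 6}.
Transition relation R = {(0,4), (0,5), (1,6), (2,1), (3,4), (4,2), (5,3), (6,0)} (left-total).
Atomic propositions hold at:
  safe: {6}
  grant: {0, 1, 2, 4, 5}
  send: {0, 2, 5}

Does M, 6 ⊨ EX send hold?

Sat(EX send) = {s : some successor in {0, 2, 5}} = {0, 4, 6}
6 ∈ Sat(EX send) = {0, 4, 6}, so the formula holds at 6.

Yes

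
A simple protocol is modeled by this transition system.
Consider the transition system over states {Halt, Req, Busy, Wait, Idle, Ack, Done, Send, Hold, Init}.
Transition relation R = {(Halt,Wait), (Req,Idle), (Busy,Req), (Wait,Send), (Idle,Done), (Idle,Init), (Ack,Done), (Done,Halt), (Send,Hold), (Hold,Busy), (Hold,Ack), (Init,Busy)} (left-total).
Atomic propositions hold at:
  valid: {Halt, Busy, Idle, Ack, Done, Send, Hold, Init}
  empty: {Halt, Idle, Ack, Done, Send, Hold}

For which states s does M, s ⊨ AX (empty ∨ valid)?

{Req, Wait, Idle, Ack, Done, Send, Hold, Init}

Sat(empty ∨ valid) = {Halt, Busy, Idle, Ack, Done, Send, Hold, Init}
Sat(AX (empty ∨ valid)) = {s : every successor in {Halt, Busy, Idle, Ack, Done, Send, Hold, Init}} = {Req, Wait, Idle, Ack, Done, Send, Hold, Init}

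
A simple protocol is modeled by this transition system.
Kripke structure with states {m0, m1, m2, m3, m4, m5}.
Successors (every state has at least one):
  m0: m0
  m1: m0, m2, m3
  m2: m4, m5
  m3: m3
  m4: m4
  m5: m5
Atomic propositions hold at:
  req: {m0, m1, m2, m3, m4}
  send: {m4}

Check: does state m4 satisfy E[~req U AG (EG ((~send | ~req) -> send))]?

Sat(~req) = {m5}
Sat(~send) = {m0, m1, m2, m3, m5}
Sat(~send | ~req) = {m0, m1, m2, m3, m5}
Sat((~send | ~req) -> send) = {m4}
EG ((~send | ~req) -> send): greatest fixpoint, start Z0 = {m4}, keep only states in Sat with some successor in Z. Already a fixed point.
Sat(EG ((~send | ~req) -> send)) = {m4}
AG (EG ((~send | ~req) -> send)): greatest fixpoint, start Z0 = {m4}, keep only states in Sat with every successor in Z. Already a fixed point.
Sat(AG (EG ((~send | ~req) -> send))) = {m4}
E[~req U AG (EG ((~send | ~req) -> send))]: least fixpoint, start Z0 = Sat(AG (EG ((~send | ~req) -> send))) = {m4}, add states in Sat(~req) with some successor in Z. Already a fixed point.
Sat(E[~req U AG (EG ((~send | ~req) -> send))]) = {m4}
m4 ∈ Sat(E[~req U AG (EG ((~send | ~req) -> send))]) = {m4}, so the formula holds at m4.

Yes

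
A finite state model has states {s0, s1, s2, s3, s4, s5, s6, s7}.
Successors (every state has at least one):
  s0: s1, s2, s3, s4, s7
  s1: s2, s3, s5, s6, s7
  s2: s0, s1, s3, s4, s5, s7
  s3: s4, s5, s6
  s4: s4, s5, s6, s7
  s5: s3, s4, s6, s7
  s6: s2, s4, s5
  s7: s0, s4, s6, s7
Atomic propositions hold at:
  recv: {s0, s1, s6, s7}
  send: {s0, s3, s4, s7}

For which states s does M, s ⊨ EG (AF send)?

AF send: least fixpoint, start Z0 = {s0, s3, s4, s7}, add states with every successor in Z. Already a fixed point.
Sat(AF send) = {s0, s3, s4, s7}
EG (AF send): greatest fixpoint, start Z0 = {s0, s3, s4, s7}, keep only states in Sat with some successor in Z. Already a fixed point.
Sat(EG (AF send)) = {s0, s3, s4, s7}

{s0, s3, s4, s7}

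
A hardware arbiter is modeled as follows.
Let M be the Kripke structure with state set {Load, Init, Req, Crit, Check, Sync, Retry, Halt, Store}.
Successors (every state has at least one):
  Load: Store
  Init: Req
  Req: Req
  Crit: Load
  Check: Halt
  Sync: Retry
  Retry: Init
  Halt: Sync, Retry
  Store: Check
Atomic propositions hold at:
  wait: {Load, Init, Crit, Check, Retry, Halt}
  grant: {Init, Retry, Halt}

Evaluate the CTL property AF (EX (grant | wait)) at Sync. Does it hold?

Sat(grant | wait) = {Load, Init, Crit, Check, Retry, Halt}
Sat(EX (grant | wait)) = {s : some successor in {Load, Init, Crit, Check, Retry, Halt}} = {Crit, Check, Sync, Retry, Halt, Store}
AF (EX (grant | wait)): least fixpoint, start Z0 = {Crit, Check, Sync, Retry, Halt, Store}, add states with every successor in Z. Z1 = {Load, Crit, Check, Sync, Retry, Halt, Store}; fixed.
Sat(AF (EX (grant | wait))) = {Load, Crit, Check, Sync, Retry, Halt, Store}
Sync ∈ Sat(AF (EX (grant | wait))) = {Load, Crit, Check, Sync, Retry, Halt, Store}, so the formula holds at Sync.

Yes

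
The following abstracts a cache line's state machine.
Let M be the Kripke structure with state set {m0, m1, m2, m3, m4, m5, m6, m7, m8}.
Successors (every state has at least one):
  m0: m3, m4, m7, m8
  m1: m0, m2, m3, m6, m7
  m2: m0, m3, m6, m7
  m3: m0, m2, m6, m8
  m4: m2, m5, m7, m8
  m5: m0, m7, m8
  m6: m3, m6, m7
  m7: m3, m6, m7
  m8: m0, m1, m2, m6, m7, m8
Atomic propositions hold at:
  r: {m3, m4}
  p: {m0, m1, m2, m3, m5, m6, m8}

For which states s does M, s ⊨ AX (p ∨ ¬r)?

Sat(¬r) = {m0, m1, m2, m5, m6, m7, m8}
Sat(p ∨ ¬r) = {m0, m1, m2, m3, m5, m6, m7, m8}
Sat(AX (p ∨ ¬r)) = {s : every successor in {m0, m1, m2, m3, m5, m6, m7, m8}} = {m1, m2, m3, m4, m5, m6, m7, m8}

{m1, m2, m3, m4, m5, m6, m7, m8}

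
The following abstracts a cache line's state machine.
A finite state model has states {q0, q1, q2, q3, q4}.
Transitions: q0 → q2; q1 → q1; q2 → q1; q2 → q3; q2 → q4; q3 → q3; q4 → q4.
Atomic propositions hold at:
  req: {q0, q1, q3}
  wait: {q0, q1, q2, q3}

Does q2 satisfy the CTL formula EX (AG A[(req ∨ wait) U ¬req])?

Yes

Sat(req ∨ wait) = {q0, q1, q2, q3}
Sat(¬req) = {q2, q4}
A[(req ∨ wait) U ¬req]: least fixpoint, start Z0 = Sat(¬req) = {q2, q4}, add states in Sat(req ∨ wait) with every successor in Z. Z1 = {q0, q2, q4}; fixed.
Sat(A[(req ∨ wait) U ¬req]) = {q0, q2, q4}
AG A[(req ∨ wait) U ¬req]: greatest fixpoint, start Z0 = {q0, q2, q4}, keep only states in Sat with every successor in Z. Z1 = {q0, q4}; Z2 = {q4}; fixed.
Sat(AG A[(req ∨ wait) U ¬req]) = {q4}
Sat(EX (AG A[(req ∨ wait) U ¬req])) = {s : some successor in {q4}} = {q2, q4}
q2 ∈ Sat(EX (AG A[(req ∨ wait) U ¬req])) = {q2, q4}, so the formula holds at q2.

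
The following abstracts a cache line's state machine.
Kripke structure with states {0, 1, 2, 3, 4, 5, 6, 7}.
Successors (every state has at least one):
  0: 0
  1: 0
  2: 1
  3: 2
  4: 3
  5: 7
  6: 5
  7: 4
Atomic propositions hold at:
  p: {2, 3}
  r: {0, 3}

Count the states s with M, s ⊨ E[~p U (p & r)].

5

Sat(~p) = {0, 1, 4, 5, 6, 7}
Sat(p & r) = {3}
E[~p U (p & r)]: least fixpoint, start Z0 = Sat((p & r)) = {3}, add states in Sat(~p) with some successor in Z. Z1 = {3, 4}; Z2 = {3, 4, 7}; Z3 = {3, 4, 5, 7}; Z4 = {3, 4, 5, 6, 7}; fixed.
Sat(E[~p U (p & r)]) = {3, 4, 5, 6, 7}
|Sat(E[~p U (p & r)])| = |{3, 4, 5, 6, 7}| = 5.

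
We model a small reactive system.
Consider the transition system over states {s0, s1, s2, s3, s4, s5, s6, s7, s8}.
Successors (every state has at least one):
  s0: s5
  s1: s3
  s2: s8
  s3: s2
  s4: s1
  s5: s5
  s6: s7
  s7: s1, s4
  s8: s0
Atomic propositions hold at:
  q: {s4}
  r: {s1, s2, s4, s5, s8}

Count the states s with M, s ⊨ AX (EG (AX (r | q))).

3

Sat(r | q) = {s1, s2, s4, s5, s8}
Sat(AX (r | q)) = {s : every successor in {s1, s2, s4, s5, s8}} = {s0, s2, s3, s4, s5, s7}
EG (AX (r | q)): greatest fixpoint, start Z0 = {s0, s2, s3, s4, s5, s7}, keep only states in Sat with some successor in Z. Z1 = {s0, s3, s5, s7}; Z2 = {s0, s5}; fixed.
Sat(EG (AX (r | q))) = {s0, s5}
Sat(AX (EG (AX (r | q)))) = {s : every successor in {s0, s5}} = {s0, s5, s8}
|Sat(AX (EG (AX (r | q))))| = |{s0, s5, s8}| = 3.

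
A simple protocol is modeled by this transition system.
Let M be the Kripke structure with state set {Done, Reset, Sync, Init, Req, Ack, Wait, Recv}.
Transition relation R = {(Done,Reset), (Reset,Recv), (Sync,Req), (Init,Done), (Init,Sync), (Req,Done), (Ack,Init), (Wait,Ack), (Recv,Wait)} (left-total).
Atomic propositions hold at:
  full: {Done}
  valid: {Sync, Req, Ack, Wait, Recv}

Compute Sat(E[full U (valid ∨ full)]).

{Done, Sync, Req, Ack, Wait, Recv}

Sat(valid ∨ full) = {Done, Sync, Req, Ack, Wait, Recv}
E[full U (valid ∨ full)]: least fixpoint, start Z0 = Sat((valid ∨ full)) = {Done, Sync, Req, Ack, Wait, Recv}, add states in Sat(full) with some successor in Z. Already a fixed point.
Sat(E[full U (valid ∨ full)]) = {Done, Sync, Req, Ack, Wait, Recv}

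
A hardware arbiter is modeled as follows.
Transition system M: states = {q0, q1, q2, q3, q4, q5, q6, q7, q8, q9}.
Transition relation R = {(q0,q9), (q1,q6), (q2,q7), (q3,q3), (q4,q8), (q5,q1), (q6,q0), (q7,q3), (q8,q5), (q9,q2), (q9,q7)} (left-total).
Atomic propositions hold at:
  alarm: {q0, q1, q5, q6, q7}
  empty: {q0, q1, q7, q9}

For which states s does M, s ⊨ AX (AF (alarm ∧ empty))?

{q0, q1, q2, q4, q5, q6, q8, q9}

Sat(alarm ∧ empty) = {q0, q1, q7}
AF (alarm ∧ empty): least fixpoint, start Z0 = {q0, q1, q7}, add states with every successor in Z. Z1 = {q0, q1, q2, q5, q6, q7}; Z2 = {q0, q1, q2, q5, q6, q7, q8, q9}; Z3 = {q0, q1, q2, q4, q5, q6, q7, q8, q9}; fixed.
Sat(AF (alarm ∧ empty)) = {q0, q1, q2, q4, q5, q6, q7, q8, q9}
Sat(AX (AF (alarm ∧ empty))) = {s : every successor in {q0, q1, q2, q4, q5, q6, q7, q8, q9}} = {q0, q1, q2, q4, q5, q6, q8, q9}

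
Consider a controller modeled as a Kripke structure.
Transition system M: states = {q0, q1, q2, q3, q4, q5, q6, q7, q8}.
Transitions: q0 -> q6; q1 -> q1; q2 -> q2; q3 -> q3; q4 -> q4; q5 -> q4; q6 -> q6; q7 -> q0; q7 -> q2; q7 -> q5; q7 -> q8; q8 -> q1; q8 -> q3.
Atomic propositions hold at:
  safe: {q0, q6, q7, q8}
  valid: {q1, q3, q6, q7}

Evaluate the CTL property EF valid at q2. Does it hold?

EF valid: least fixpoint, start Z0 = {q1, q3, q6, q7}, add states with some successor in Z. Z1 = {q0, q1, q3, q6, q7, q8}; fixed.
Sat(EF valid) = {q0, q1, q3, q6, q7, q8}
q2 ∉ Sat(EF valid) = {q0, q1, q3, q6, q7, q8}, so the formula does not hold at q2.

No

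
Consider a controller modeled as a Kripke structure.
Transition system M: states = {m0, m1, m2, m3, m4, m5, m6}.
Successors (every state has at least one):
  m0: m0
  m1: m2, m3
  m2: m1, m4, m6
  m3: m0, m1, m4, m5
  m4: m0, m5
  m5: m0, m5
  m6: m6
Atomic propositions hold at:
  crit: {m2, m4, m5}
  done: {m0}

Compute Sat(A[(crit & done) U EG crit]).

{m2, m4, m5}

Sat(crit & done) = ∅
EG crit: greatest fixpoint, start Z0 = {m2, m4, m5}, keep only states in Sat with some successor in Z. Already a fixed point.
Sat(EG crit) = {m2, m4, m5}
A[(crit & done) U EG crit]: least fixpoint, start Z0 = Sat(EG crit) = {m2, m4, m5}, add states in Sat(crit & done) with every successor in Z. Already a fixed point.
Sat(A[(crit & done) U EG crit]) = {m2, m4, m5}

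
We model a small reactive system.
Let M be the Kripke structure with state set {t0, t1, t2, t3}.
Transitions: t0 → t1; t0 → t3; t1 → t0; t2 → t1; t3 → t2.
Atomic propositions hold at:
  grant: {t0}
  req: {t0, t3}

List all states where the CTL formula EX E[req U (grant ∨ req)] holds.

{t0, t1}

Sat(grant ∨ req) = {t0, t3}
E[req U (grant ∨ req)]: least fixpoint, start Z0 = Sat((grant ∨ req)) = {t0, t3}, add states in Sat(req) with some successor in Z. Already a fixed point.
Sat(E[req U (grant ∨ req)]) = {t0, t3}
Sat(EX E[req U (grant ∨ req)]) = {s : some successor in {t0, t3}} = {t0, t1}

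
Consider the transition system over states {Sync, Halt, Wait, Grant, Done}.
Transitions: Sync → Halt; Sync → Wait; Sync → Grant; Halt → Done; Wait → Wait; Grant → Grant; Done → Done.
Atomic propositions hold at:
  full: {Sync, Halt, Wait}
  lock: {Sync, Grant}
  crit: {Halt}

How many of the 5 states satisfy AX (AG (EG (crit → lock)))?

Sat(crit → lock) = {Sync, Wait, Grant, Done}
EG (crit → lock): greatest fixpoint, start Z0 = {Sync, Wait, Grant, Done}, keep only states in Sat with some successor in Z. Already a fixed point.
Sat(EG (crit → lock)) = {Sync, Wait, Grant, Done}
AG (EG (crit → lock)): greatest fixpoint, start Z0 = {Sync, Wait, Grant, Done}, keep only states in Sat with every successor in Z. Z1 = {Wait, Grant, Done}; fixed.
Sat(AG (EG (crit → lock))) = {Wait, Grant, Done}
Sat(AX (AG (EG (crit → lock)))) = {s : every successor in {Wait, Grant, Done}} = {Halt, Wait, Grant, Done}
|Sat(AX (AG (EG (crit → lock))))| = |{Halt, Wait, Grant, Done}| = 4.

4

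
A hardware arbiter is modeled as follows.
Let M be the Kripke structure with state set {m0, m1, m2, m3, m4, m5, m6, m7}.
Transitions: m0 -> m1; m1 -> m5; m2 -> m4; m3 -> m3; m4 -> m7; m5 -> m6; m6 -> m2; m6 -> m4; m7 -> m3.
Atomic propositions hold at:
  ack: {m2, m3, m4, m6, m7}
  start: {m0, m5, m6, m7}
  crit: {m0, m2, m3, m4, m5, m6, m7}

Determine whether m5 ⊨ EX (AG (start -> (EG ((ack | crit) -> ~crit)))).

Sat(ack | crit) = {m0, m2, m3, m4, m5, m6, m7}
Sat(~crit) = {m1}
Sat((ack | crit) -> ~crit) = {m1}
EG ((ack | crit) -> ~crit): greatest fixpoint, start Z0 = {m1}, keep only states in Sat with some successor in Z. Z1 = ∅; fixed.
Sat(EG ((ack | crit) -> ~crit)) = ∅
Sat(start -> (EG ((ack | crit) -> ~crit))) = {m1, m2, m3, m4}
AG (start -> (EG ((ack | crit) -> ~crit))): greatest fixpoint, start Z0 = {m1, m2, m3, m4}, keep only states in Sat with every successor in Z. Z1 = {m2, m3}; Z2 = {m3}; fixed.
Sat(AG (start -> (EG ((ack | crit) -> ~crit)))) = {m3}
Sat(EX (AG (start -> (EG ((ack | crit) -> ~crit))))) = {s : some successor in {m3}} = {m3, m7}
m5 ∉ Sat(EX (AG (start -> (EG ((ack | crit) -> ~crit))))) = {m3, m7}, so the formula does not hold at m5.

No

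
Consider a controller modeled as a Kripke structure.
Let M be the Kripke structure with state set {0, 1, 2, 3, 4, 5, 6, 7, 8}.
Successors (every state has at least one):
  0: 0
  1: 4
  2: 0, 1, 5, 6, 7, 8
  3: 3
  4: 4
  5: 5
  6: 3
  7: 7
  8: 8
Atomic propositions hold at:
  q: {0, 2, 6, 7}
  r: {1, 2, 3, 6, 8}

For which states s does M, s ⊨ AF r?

{1, 2, 3, 6, 8}

AF r: least fixpoint, start Z0 = {1, 2, 3, 6, 8}, add states with every successor in Z. Already a fixed point.
Sat(AF r) = {1, 2, 3, 6, 8}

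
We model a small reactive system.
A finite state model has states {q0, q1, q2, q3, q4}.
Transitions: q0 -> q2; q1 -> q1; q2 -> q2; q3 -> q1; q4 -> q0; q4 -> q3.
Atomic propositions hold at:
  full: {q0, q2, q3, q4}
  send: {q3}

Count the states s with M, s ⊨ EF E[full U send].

E[full U send]: least fixpoint, start Z0 = Sat(send) = {q3}, add states in Sat(full) with some successor in Z. Z1 = {q3, q4}; fixed.
Sat(E[full U send]) = {q3, q4}
EF E[full U send]: least fixpoint, start Z0 = {q3, q4}, add states with some successor in Z. Already a fixed point.
Sat(EF E[full U send]) = {q3, q4}
|Sat(EF E[full U send])| = |{q3, q4}| = 2.

2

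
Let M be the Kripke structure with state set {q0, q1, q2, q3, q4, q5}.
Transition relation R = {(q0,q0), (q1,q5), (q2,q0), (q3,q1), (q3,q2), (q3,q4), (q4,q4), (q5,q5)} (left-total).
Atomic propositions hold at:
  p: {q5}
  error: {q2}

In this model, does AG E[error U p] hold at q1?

E[error U p]: least fixpoint, start Z0 = Sat(p) = {q5}, add states in Sat(error) with some successor in Z. Already a fixed point.
Sat(E[error U p]) = {q5}
AG E[error U p]: greatest fixpoint, start Z0 = {q5}, keep only states in Sat with every successor in Z. Already a fixed point.
Sat(AG E[error U p]) = {q5}
q1 ∉ Sat(AG E[error U p]) = {q5}, so the formula does not hold at q1.

No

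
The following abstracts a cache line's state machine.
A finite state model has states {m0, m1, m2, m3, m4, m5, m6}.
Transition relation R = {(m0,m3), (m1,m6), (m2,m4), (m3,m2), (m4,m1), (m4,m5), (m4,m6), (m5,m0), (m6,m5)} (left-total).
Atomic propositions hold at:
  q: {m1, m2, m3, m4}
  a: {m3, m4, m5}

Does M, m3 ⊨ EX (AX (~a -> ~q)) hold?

Sat(~a) = {m0, m1, m2, m6}
Sat(~q) = {m0, m5, m6}
Sat(~a -> ~q) = {m0, m3, m4, m5, m6}
Sat(AX (~a -> ~q)) = {s : every successor in {m0, m3, m4, m5, m6}} = {m0, m1, m2, m5, m6}
Sat(EX (AX (~a -> ~q))) = {s : some successor in {m0, m1, m2, m5, m6}} = {m1, m3, m4, m5, m6}
m3 ∈ Sat(EX (AX (~a -> ~q))) = {m1, m3, m4, m5, m6}, so the formula holds at m3.

Yes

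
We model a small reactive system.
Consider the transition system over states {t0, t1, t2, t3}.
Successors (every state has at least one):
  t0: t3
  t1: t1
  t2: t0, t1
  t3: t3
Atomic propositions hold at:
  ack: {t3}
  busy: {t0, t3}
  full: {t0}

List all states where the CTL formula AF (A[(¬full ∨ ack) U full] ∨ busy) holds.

Sat(¬full) = {t1, t2, t3}
Sat(¬full ∨ ack) = {t1, t2, t3}
A[(¬full ∨ ack) U full]: least fixpoint, start Z0 = Sat(full) = {t0}, add states in Sat(¬full ∨ ack) with every successor in Z. Already a fixed point.
Sat(A[(¬full ∨ ack) U full]) = {t0}
Sat(A[(¬full ∨ ack) U full] ∨ busy) = {t0, t3}
AF (A[(¬full ∨ ack) U full] ∨ busy): least fixpoint, start Z0 = {t0, t3}, add states with every successor in Z. Already a fixed point.
Sat(AF (A[(¬full ∨ ack) U full] ∨ busy)) = {t0, t3}

{t0, t3}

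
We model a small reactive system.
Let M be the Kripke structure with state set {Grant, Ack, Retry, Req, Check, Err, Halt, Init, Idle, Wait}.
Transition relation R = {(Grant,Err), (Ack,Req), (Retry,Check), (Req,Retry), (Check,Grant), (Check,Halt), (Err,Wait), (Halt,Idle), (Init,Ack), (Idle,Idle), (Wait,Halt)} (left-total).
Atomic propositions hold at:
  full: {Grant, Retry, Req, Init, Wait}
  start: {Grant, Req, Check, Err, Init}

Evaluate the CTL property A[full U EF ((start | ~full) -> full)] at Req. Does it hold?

Sat(~full) = {Ack, Check, Err, Halt, Idle}
Sat(start | ~full) = {Grant, Ack, Req, Check, Err, Halt, Init, Idle}
Sat((start | ~full) -> full) = {Grant, Retry, Req, Init, Wait}
EF ((start | ~full) -> full): least fixpoint, start Z0 = {Grant, Retry, Req, Init, Wait}, add states with some successor in Z. Z1 = {Grant, Ack, Retry, Req, Check, Err, Init, Wait}; fixed.
Sat(EF ((start | ~full) -> full)) = {Grant, Ack, Retry, Req, Check, Err, Init, Wait}
A[full U EF ((start | ~full) -> full)]: least fixpoint, start Z0 = Sat(EF ((start | ~full) -> full)) = {Grant, Ack, Retry, Req, Check, Err, Init, Wait}, add states in Sat(full) with every successor in Z. Already a fixed point.
Sat(A[full U EF ((start | ~full) -> full)]) = {Grant, Ack, Retry, Req, Check, Err, Init, Wait}
Req ∈ Sat(A[full U EF ((start | ~full) -> full)]) = {Grant, Ack, Retry, Req, Check, Err, Init, Wait}, so the formula holds at Req.

Yes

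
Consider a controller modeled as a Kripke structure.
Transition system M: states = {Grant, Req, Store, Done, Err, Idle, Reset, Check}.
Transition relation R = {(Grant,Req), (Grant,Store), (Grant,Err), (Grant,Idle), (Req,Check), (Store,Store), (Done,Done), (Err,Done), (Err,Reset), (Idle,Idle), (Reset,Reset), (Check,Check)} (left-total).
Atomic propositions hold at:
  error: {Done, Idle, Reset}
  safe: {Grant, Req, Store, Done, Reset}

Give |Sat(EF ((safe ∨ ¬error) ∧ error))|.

Sat(¬error) = {Grant, Req, Store, Err, Check}
Sat(safe ∨ ¬error) = {Grant, Req, Store, Done, Err, Reset, Check}
Sat((safe ∨ ¬error) ∧ error) = {Done, Reset}
EF ((safe ∨ ¬error) ∧ error): least fixpoint, start Z0 = {Done, Reset}, add states with some successor in Z. Z1 = {Done, Err, Reset}; Z2 = {Grant, Done, Err, Reset}; fixed.
Sat(EF ((safe ∨ ¬error) ∧ error)) = {Grant, Done, Err, Reset}
|Sat(EF ((safe ∨ ¬error) ∧ error))| = |{Grant, Done, Err, Reset}| = 4.

4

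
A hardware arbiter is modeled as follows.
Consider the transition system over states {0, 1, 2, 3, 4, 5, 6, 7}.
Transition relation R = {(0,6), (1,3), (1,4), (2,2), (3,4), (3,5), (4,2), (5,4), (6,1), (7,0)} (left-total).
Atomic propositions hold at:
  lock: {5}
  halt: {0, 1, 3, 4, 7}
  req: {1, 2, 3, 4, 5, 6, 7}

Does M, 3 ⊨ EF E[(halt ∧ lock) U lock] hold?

Yes

Sat(halt ∧ lock) = ∅
E[(halt ∧ lock) U lock]: least fixpoint, start Z0 = Sat(lock) = {5}, add states in Sat(halt ∧ lock) with some successor in Z. Already a fixed point.
Sat(E[(halt ∧ lock) U lock]) = {5}
EF E[(halt ∧ lock) U lock]: least fixpoint, start Z0 = {5}, add states with some successor in Z. Z1 = {3, 5}; Z2 = {1, 3, 5}; Z3 = {1, 3, 5, 6}; Z4 = {0, 1, 3, 5, 6}; Z5 = {0, 1, 3, 5, 6, 7}; fixed.
Sat(EF E[(halt ∧ lock) U lock]) = {0, 1, 3, 5, 6, 7}
3 ∈ Sat(EF E[(halt ∧ lock) U lock]) = {0, 1, 3, 5, 6, 7}, so the formula holds at 3.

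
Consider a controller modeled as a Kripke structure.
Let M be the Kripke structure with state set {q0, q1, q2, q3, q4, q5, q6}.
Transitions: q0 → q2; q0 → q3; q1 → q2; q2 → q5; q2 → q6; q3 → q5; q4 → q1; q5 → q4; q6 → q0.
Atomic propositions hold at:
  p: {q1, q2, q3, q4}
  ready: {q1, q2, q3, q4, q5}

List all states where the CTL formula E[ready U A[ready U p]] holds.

A[ready U p]: least fixpoint, start Z0 = Sat(p) = {q1, q2, q3, q4}, add states in Sat(ready) with every successor in Z. Z1 = {q1, q2, q3, q4, q5}; fixed.
Sat(A[ready U p]) = {q1, q2, q3, q4, q5}
E[ready U A[ready U p]]: least fixpoint, start Z0 = Sat(A[ready U p]) = {q1, q2, q3, q4, q5}, add states in Sat(ready) with some successor in Z. Already a fixed point.
Sat(E[ready U A[ready U p]]) = {q1, q2, q3, q4, q5}

{q1, q2, q3, q4, q5}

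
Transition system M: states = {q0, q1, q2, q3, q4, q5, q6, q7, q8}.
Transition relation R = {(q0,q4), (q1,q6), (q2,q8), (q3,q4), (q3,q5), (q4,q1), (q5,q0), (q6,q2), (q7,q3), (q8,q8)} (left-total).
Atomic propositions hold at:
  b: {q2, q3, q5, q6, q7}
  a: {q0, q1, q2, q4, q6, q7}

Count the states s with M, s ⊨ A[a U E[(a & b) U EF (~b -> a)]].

Sat(a & b) = {q2, q6, q7}
Sat(~b) = {q0, q1, q4, q8}
Sat(~b -> a) = {q0, q1, q2, q3, q4, q5, q6, q7}
EF (~b -> a): least fixpoint, start Z0 = {q0, q1, q2, q3, q4, q5, q6, q7}, add states with some successor in Z. Already a fixed point.
Sat(EF (~b -> a)) = {q0, q1, q2, q3, q4, q5, q6, q7}
E[(a & b) U EF (~b -> a)]: least fixpoint, start Z0 = Sat(EF (~b -> a)) = {q0, q1, q2, q3, q4, q5, q6, q7}, add states in Sat(a & b) with some successor in Z. Already a fixed point.
Sat(E[(a & b) U EF (~b -> a)]) = {q0, q1, q2, q3, q4, q5, q6, q7}
A[a U E[(a & b) U EF (~b -> a)]]: least fixpoint, start Z0 = Sat(E[(a & b) U EF (~b -> a)]) = {q0, q1, q2, q3, q4, q5, q6, q7}, add states in Sat(a) with every successor in Z. Already a fixed point.
Sat(A[a U E[(a & b) U EF (~b -> a)]]) = {q0, q1, q2, q3, q4, q5, q6, q7}
|Sat(A[a U E[(a & b) U EF (~b -> a)]])| = |{q0, q1, q2, q3, q4, q5, q6, q7}| = 8.

8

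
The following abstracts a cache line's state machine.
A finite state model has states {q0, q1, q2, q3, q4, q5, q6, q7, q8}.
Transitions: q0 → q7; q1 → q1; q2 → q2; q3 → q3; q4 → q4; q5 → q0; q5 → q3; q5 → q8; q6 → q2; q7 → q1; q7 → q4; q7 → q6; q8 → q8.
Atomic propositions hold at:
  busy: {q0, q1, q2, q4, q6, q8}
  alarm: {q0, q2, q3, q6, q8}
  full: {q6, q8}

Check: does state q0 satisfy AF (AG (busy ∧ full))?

Sat(busy ∧ full) = {q6, q8}
AG (busy ∧ full): greatest fixpoint, start Z0 = {q6, q8}, keep only states in Sat with every successor in Z. Z1 = {q8}; fixed.
Sat(AG (busy ∧ full)) = {q8}
AF (AG (busy ∧ full)): least fixpoint, start Z0 = {q8}, add states with every successor in Z. Already a fixed point.
Sat(AF (AG (busy ∧ full))) = {q8}
q0 ∉ Sat(AF (AG (busy ∧ full))) = {q8}, so the formula does not hold at q0.

No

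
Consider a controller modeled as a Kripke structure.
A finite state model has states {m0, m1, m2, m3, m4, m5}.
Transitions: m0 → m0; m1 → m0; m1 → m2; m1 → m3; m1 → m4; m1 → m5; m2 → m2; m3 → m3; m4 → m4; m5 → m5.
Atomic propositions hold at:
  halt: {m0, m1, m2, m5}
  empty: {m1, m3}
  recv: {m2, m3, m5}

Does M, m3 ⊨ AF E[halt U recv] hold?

E[halt U recv]: least fixpoint, start Z0 = Sat(recv) = {m2, m3, m5}, add states in Sat(halt) with some successor in Z. Z1 = {m1, m2, m3, m5}; fixed.
Sat(E[halt U recv]) = {m1, m2, m3, m5}
AF E[halt U recv]: least fixpoint, start Z0 = {m1, m2, m3, m5}, add states with every successor in Z. Already a fixed point.
Sat(AF E[halt U recv]) = {m1, m2, m3, m5}
m3 ∈ Sat(AF E[halt U recv]) = {m1, m2, m3, m5}, so the formula holds at m3.

Yes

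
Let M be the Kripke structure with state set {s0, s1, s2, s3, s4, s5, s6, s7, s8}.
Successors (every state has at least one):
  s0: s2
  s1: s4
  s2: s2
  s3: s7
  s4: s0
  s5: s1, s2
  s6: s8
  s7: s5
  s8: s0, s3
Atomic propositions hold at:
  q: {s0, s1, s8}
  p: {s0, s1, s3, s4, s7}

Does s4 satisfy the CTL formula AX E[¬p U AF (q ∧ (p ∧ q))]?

Sat(¬p) = {s2, s5, s6, s8}
Sat(p ∧ q) = {s0, s1}
Sat(q ∧ (p ∧ q)) = {s0, s1}
AF (q ∧ (p ∧ q)): least fixpoint, start Z0 = {s0, s1}, add states with every successor in Z. Z1 = {s0, s1, s4}; fixed.
Sat(AF (q ∧ (p ∧ q))) = {s0, s1, s4}
E[¬p U AF (q ∧ (p ∧ q))]: least fixpoint, start Z0 = Sat(AF (q ∧ (p ∧ q))) = {s0, s1, s4}, add states in Sat(¬p) with some successor in Z. Z1 = {s0, s1, s4, s5, s8}; Z2 = {s0, s1, s4, s5, s6, s8}; fixed.
Sat(E[¬p U AF (q ∧ (p ∧ q))]) = {s0, s1, s4, s5, s6, s8}
Sat(AX E[¬p U AF (q ∧ (p ∧ q))]) = {s : every successor in {s0, s1, s4, s5, s6, s8}} = {s1, s4, s6, s7}
s4 ∈ Sat(AX E[¬p U AF (q ∧ (p ∧ q))]) = {s1, s4, s6, s7}, so the formula holds at s4.

Yes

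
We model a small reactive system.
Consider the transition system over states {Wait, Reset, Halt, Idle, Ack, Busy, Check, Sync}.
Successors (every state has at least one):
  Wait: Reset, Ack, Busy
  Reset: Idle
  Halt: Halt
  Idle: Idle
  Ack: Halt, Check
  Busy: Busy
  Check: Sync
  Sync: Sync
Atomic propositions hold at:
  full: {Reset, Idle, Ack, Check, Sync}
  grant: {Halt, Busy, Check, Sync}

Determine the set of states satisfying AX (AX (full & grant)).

{Check, Sync}

Sat(full & grant) = {Check, Sync}
Sat(AX (full & grant)) = {s : every successor in {Check, Sync}} = {Check, Sync}
Sat(AX (AX (full & grant))) = {s : every successor in {Check, Sync}} = {Check, Sync}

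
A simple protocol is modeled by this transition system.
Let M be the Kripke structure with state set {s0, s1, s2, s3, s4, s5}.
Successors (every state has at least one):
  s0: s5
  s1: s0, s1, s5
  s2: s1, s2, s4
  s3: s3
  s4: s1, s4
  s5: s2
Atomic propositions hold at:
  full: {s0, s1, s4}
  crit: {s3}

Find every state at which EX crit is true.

Sat(EX crit) = {s : some successor in {s3}} = {s3}

{s3}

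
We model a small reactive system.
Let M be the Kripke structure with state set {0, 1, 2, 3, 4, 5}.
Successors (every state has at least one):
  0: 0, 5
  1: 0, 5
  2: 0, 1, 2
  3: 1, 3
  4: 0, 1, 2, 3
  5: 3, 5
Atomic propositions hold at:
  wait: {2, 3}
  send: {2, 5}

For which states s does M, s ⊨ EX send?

Sat(EX send) = {s : some successor in {2, 5}} = {0, 1, 2, 4, 5}

{0, 1, 2, 4, 5}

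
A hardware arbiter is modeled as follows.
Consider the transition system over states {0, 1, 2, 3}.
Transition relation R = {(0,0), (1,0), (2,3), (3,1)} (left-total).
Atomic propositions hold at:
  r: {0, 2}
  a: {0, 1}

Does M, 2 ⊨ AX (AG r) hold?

No

AG r: greatest fixpoint, start Z0 = {0, 2}, keep only states in Sat with every successor in Z. Z1 = {0}; fixed.
Sat(AG r) = {0}
Sat(AX (AG r)) = {s : every successor in {0}} = {0, 1}
2 ∉ Sat(AX (AG r)) = {0, 1}, so the formula does not hold at 2.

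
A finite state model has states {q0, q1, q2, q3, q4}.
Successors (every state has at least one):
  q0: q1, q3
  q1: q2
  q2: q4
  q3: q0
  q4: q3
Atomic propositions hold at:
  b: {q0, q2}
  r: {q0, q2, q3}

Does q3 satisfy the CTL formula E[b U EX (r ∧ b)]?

Sat(r ∧ b) = {q0, q2}
Sat(EX (r ∧ b)) = {s : some successor in {q0, q2}} = {q1, q3}
E[b U EX (r ∧ b)]: least fixpoint, start Z0 = Sat(EX (r ∧ b)) = {q1, q3}, add states in Sat(b) with some successor in Z. Z1 = {q0, q1, q3}; fixed.
Sat(E[b U EX (r ∧ b)]) = {q0, q1, q3}
q3 ∈ Sat(E[b U EX (r ∧ b)]) = {q0, q1, q3}, so the formula holds at q3.

Yes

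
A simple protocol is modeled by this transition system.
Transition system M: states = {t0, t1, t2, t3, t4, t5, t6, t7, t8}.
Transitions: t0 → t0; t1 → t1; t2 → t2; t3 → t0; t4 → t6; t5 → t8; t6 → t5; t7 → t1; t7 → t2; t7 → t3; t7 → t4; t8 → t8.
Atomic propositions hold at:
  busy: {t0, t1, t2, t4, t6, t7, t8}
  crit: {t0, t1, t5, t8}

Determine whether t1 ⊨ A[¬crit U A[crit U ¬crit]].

No

Sat(¬crit) = {t2, t3, t4, t6, t7}
A[crit U ¬crit]: least fixpoint, start Z0 = Sat(¬crit) = {t2, t3, t4, t6, t7}, add states in Sat(crit) with every successor in Z. Already a fixed point.
Sat(A[crit U ¬crit]) = {t2, t3, t4, t6, t7}
A[¬crit U A[crit U ¬crit]]: least fixpoint, start Z0 = Sat(A[crit U ¬crit]) = {t2, t3, t4, t6, t7}, add states in Sat(¬crit) with every successor in Z. Already a fixed point.
Sat(A[¬crit U A[crit U ¬crit]]) = {t2, t3, t4, t6, t7}
t1 ∉ Sat(A[¬crit U A[crit U ¬crit]]) = {t2, t3, t4, t6, t7}, so the formula does not hold at t1.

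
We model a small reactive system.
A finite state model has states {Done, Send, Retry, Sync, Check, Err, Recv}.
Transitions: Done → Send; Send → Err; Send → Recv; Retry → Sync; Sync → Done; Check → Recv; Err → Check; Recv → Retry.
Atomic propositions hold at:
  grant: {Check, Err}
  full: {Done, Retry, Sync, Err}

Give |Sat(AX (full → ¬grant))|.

6

Sat(¬grant) = {Done, Send, Retry, Sync, Recv}
Sat(full → ¬grant) = {Done, Send, Retry, Sync, Check, Recv}
Sat(AX (full → ¬grant)) = {s : every successor in {Done, Send, Retry, Sync, Check, Recv}} = {Done, Retry, Sync, Check, Err, Recv}
|Sat(AX (full → ¬grant))| = |{Done, Retry, Sync, Check, Err, Recv}| = 6.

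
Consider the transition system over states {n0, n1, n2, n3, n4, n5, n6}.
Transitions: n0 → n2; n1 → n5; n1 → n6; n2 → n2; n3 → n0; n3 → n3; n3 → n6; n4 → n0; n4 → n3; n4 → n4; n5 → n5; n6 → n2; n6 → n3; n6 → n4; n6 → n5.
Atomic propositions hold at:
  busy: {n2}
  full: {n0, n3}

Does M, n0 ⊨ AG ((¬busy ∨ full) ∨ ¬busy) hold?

No

Sat(¬busy) = {n0, n1, n3, n4, n5, n6}
Sat(¬busy ∨ full) = {n0, n1, n3, n4, n5, n6}
Sat((¬busy ∨ full) ∨ ¬busy) = {n0, n1, n3, n4, n5, n6}
AG ((¬busy ∨ full) ∨ ¬busy): greatest fixpoint, start Z0 = {n0, n1, n3, n4, n5, n6}, keep only states in Sat with every successor in Z. Z1 = {n1, n3, n4, n5}; Z2 = {n5}; fixed.
Sat(AG ((¬busy ∨ full) ∨ ¬busy)) = {n5}
n0 ∉ Sat(AG ((¬busy ∨ full) ∨ ¬busy)) = {n5}, so the formula does not hold at n0.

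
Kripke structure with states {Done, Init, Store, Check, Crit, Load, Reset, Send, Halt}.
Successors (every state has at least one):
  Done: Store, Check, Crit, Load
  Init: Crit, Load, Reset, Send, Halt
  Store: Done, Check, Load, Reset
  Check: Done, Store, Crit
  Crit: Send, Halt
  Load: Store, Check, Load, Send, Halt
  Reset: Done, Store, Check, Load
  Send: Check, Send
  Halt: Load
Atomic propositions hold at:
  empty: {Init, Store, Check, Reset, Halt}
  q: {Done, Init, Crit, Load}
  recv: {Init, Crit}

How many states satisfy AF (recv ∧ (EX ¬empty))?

Sat(¬empty) = {Done, Crit, Load, Send}
Sat(EX ¬empty) = {s : some successor in {Done, Crit, Load, Send}} = {Done, Init, Store, Check, Crit, Load, Reset, Send, Halt}
Sat(recv ∧ (EX ¬empty)) = {Init, Crit}
AF (recv ∧ (EX ¬empty)): least fixpoint, start Z0 = {Init, Crit}, add states with every successor in Z. Already a fixed point.
Sat(AF (recv ∧ (EX ¬empty))) = {Init, Crit}
|Sat(AF (recv ∧ (EX ¬empty)))| = |{Init, Crit}| = 2.

2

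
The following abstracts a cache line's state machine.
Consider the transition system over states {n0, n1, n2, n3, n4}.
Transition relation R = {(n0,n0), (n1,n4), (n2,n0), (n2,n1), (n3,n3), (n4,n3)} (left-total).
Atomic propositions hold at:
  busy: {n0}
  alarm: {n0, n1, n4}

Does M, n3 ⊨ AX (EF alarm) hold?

EF alarm: least fixpoint, start Z0 = {n0, n1, n4}, add states with some successor in Z. Z1 = {n0, n1, n2, n4}; fixed.
Sat(EF alarm) = {n0, n1, n2, n4}
Sat(AX (EF alarm)) = {s : every successor in {n0, n1, n2, n4}} = {n0, n1, n2}
n3 ∉ Sat(AX (EF alarm)) = {n0, n1, n2}, so the formula does not hold at n3.

No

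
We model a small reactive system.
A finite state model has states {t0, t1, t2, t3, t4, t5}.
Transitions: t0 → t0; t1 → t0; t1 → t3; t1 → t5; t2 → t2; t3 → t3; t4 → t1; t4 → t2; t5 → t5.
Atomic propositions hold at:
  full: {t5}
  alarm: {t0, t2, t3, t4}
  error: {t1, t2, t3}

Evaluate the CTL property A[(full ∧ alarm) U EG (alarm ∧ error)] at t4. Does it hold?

No

Sat(full ∧ alarm) = ∅
Sat(alarm ∧ error) = {t2, t3}
EG (alarm ∧ error): greatest fixpoint, start Z0 = {t2, t3}, keep only states in Sat with some successor in Z. Already a fixed point.
Sat(EG (alarm ∧ error)) = {t2, t3}
A[(full ∧ alarm) U EG (alarm ∧ error)]: least fixpoint, start Z0 = Sat(EG (alarm ∧ error)) = {t2, t3}, add states in Sat(full ∧ alarm) with every successor in Z. Already a fixed point.
Sat(A[(full ∧ alarm) U EG (alarm ∧ error)]) = {t2, t3}
t4 ∉ Sat(A[(full ∧ alarm) U EG (alarm ∧ error)]) = {t2, t3}, so the formula does not hold at t4.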